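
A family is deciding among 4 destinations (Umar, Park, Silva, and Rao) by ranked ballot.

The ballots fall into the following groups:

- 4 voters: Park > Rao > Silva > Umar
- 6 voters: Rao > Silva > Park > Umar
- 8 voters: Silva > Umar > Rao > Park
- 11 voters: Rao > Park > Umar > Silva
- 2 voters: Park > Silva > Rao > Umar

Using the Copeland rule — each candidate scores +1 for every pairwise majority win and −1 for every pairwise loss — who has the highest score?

Pairwise results:
  Umar vs Park: Park wins 23–8.
  Umar vs Silva: Silva wins 20–11.
  Umar vs Rao: Rao wins 23–8.
  Park vs Silva: Park wins 17–14.
  Park vs Rao: Rao wins 25–6.
  Silva vs Rao: Rao wins 21–10.
Copeland scores (wins − losses):
  Umar: 0 − 3 = -3
  Park: 2 − 1 = 1
  Silva: 1 − 2 = -1
  Rao: 3 − 0 = 3
Rao has the best Copeland score.

Rao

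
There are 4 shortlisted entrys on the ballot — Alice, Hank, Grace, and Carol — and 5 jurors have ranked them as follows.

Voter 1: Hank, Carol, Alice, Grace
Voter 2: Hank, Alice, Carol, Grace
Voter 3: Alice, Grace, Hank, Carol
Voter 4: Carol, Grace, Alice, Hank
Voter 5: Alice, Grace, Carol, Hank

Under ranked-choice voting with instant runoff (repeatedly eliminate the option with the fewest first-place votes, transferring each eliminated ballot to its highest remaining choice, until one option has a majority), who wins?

Round 1: Alice 2, Hank 2, Carol 1, Grace 0. Grace has the fewest and is eliminated.
Round 2: Alice 2, Hank 2, Carol 1. Carol has the fewest and is eliminated.
Round 3: Alice 3, Hank 2. Alice has a majority.

Alice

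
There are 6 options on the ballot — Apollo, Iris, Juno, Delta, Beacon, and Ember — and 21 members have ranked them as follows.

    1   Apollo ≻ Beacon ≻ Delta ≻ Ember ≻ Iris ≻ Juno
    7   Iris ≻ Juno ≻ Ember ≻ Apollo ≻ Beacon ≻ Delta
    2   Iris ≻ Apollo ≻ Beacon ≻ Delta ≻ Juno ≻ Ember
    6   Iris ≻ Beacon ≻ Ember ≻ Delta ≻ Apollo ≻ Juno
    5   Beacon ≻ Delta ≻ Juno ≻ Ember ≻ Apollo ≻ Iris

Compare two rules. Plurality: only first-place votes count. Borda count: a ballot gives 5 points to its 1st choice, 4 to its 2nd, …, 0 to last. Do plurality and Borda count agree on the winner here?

Plurality first-place counts: Apollo 1, Iris 15, Juno 0, Delta 0, Beacon 5, Ember 0 → Iris.
Borda totals: Apollo 38, Iris 76, Juno 45, Delta 39, Beacon 66, Ember 51 → Iris.
The two rules agree on Iris.

Yes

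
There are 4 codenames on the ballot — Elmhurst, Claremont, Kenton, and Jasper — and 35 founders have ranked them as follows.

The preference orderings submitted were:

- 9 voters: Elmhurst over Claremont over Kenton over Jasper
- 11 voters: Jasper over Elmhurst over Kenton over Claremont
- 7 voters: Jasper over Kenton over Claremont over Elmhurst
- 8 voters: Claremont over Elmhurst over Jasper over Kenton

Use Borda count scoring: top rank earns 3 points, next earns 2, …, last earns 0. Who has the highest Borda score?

Borda scores:
  Elmhurst: 9·3 + 11·2 + 7·0 + 8·2 = 65
  Claremont: 9·2 + 11·0 + 7·1 + 8·3 = 49
  Kenton: 9·1 + 11·1 + 7·2 + 8·0 = 34
  Jasper: 9·0 + 11·3 + 7·3 + 8·1 = 62
Elmhurst has the highest total.

Elmhurst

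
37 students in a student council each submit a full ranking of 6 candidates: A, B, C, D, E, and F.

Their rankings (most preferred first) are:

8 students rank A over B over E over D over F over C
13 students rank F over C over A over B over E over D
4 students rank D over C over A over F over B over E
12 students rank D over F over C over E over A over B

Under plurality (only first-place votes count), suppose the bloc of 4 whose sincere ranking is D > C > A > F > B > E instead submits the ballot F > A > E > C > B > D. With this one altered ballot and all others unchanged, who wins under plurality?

F

First-place totals with the altered ballot: A 8, B 0, C 0, D 12, E 0, F 17.
The switch changes the winner from D to F.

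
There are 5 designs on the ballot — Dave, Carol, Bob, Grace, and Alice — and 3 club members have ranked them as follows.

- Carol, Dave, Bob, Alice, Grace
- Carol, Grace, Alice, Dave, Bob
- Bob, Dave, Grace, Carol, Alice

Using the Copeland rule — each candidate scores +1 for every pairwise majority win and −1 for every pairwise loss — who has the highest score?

Pairwise results:
  Dave vs Carol: Carol wins 2–1.
  Dave vs Bob: Dave wins 2–1.
  Dave vs Grace: Dave wins 2–1.
  Dave vs Alice: Dave wins 2–1.
  Carol vs Bob: Carol wins 2–1.
  Carol vs Grace: Carol wins 2–1.
  Carol vs Alice: Carol wins 3–0.
  Bob vs Grace: Bob wins 2–1.
  Bob vs Alice: Bob wins 2–1.
  Grace vs Alice: Grace wins 2–1.
Copeland scores (wins − losses):
  Dave: 3 − 1 = 2
  Carol: 4 − 0 = 4
  Bob: 2 − 2 = 0
  Grace: 1 − 3 = -2
  Alice: 0 − 4 = -4
Carol has the best Copeland score.

Carol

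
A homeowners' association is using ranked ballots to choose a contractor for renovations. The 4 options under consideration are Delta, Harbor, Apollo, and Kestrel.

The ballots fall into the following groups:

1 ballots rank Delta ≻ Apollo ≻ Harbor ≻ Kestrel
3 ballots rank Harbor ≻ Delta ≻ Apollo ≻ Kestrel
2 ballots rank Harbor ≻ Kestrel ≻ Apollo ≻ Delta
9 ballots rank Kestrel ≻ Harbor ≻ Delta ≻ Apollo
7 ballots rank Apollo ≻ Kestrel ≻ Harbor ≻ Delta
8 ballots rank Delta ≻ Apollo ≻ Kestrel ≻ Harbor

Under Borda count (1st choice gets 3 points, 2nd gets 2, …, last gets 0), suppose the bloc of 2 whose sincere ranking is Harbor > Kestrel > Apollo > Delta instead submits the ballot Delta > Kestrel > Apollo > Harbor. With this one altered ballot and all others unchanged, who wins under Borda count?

Borda totals with the altered ballot: Delta 48, Harbor 35, Apollo 44, Kestrel 53.
The winner is unchanged: still Kestrel.

Kestrel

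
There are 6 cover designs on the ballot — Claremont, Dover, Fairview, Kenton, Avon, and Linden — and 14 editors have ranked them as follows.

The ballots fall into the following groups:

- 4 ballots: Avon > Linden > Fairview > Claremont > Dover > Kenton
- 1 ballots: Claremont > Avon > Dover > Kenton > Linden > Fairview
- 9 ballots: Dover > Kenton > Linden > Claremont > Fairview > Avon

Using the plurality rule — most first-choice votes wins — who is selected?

Dover

First-place vote totals:
  Claremont: 1
  Dover: 9
  Fairview: 0
  Kenton: 0
  Avon: 4
  Linden: 0
Dover has the most first-place votes.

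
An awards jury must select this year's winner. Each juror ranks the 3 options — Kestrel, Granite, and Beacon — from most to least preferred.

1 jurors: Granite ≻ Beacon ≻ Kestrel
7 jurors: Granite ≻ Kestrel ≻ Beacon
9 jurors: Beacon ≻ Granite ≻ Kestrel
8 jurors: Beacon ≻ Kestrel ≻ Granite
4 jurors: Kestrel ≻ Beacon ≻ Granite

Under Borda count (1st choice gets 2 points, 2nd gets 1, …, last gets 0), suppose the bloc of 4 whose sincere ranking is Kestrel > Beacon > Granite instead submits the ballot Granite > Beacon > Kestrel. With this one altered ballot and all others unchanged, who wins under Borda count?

Beacon

Borda totals with the altered ballot: Kestrel 15, Granite 33, Beacon 39.
The winner is unchanged: still Beacon.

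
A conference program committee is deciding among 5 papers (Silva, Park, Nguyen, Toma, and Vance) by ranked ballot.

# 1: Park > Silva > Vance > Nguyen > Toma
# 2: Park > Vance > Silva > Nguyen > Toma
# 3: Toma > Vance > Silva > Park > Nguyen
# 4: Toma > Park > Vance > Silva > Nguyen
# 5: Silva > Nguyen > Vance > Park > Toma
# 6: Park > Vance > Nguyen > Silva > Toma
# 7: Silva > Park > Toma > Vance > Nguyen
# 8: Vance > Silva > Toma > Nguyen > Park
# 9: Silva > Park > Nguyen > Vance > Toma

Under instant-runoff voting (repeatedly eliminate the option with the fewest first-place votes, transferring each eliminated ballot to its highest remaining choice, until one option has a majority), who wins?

Round 1: Silva 3, Park 3, Toma 2, Vance 1, Nguyen 0. Nguyen has the fewest and is eliminated.
Round 2: Silva 3, Park 3, Toma 2, Vance 1. Vance has the fewest and is eliminated.
Round 3: Silva 4, Park 3, Toma 2. Toma has the fewest and is eliminated.
Round 4: Silva 5, Park 4. Silva has a majority.

Silva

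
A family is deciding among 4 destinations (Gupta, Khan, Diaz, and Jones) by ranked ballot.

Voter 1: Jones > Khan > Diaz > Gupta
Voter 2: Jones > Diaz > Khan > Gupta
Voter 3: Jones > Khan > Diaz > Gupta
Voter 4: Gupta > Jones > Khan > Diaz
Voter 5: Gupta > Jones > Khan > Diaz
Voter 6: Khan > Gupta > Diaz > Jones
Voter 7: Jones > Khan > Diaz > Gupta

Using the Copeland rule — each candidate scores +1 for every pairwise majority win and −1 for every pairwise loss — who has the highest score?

Pairwise results:
  Gupta vs Khan: Khan wins 5–2.
  Gupta vs Diaz: Diaz wins 4–3.
  Gupta vs Jones: Jones wins 4–3.
  Khan vs Diaz: Khan wins 6–1.
  Khan vs Jones: Jones wins 6–1.
  Diaz vs Jones: Jones wins 6–1.
Copeland scores (wins − losses):
  Gupta: 0 − 3 = -3
  Khan: 2 − 1 = 1
  Diaz: 1 − 2 = -1
  Jones: 3 − 0 = 3
Jones has the best Copeland score.

Jones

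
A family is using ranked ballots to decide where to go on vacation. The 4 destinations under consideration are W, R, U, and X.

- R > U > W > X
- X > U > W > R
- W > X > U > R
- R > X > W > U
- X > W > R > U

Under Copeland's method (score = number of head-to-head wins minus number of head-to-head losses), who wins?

Pairwise results:
  W vs R: W wins 3–2.
  W vs U: W wins 3–2.
  W vs X: X wins 3–2.
  R vs U: R wins 3–2.
  R vs X: X wins 3–2.
  U vs X: X wins 4–1.
Copeland scores (wins − losses):
  W: 2 − 1 = 1
  R: 1 − 2 = -1
  U: 0 − 3 = -3
  X: 3 − 0 = 3
X has the best Copeland score.

X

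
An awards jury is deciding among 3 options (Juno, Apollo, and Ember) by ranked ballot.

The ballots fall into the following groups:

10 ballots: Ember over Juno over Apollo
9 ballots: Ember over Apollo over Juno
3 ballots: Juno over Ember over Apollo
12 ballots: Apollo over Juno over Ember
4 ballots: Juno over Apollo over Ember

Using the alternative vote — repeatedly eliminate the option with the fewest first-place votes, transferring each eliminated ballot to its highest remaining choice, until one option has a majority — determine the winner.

Round 1: Ember 19, Apollo 12, Juno 7. Juno has the fewest and is eliminated.
Round 2: Ember 22, Apollo 16. Ember has a majority.

Ember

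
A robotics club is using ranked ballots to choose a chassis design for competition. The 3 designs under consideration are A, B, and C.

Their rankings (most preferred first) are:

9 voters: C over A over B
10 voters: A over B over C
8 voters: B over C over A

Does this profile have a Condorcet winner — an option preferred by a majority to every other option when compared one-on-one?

No

Head-to-head results (27 voters total):
A vs B: A wins 19–8.
A vs C: C wins 17–10.
B vs C: B wins 18–9.
No candidate beats all others: A beats B beats C beats A, a majority cycle.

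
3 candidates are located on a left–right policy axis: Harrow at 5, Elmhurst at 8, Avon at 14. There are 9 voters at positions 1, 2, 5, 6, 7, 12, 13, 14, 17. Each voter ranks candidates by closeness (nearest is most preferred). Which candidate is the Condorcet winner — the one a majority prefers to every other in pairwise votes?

With single-peaked preferences on a line, the Condorcet winner is the candidate closest to the median voter.
The median voter (position 7) is closest to Elmhurst at 8.
Check: Elmhurst vs Avon — voters closer to Elmhurst: 5 of 9.

Elmhurst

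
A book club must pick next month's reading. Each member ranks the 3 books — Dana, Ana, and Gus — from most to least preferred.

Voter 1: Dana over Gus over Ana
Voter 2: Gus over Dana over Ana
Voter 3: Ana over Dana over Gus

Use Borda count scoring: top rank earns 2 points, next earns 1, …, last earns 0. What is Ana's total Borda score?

Borda scores:
  Dana: 2 + 1 + 1 = 4
  Ana: 0 + 0 + 2 = 2
  Gus: 1 + 2 + 0 = 3

2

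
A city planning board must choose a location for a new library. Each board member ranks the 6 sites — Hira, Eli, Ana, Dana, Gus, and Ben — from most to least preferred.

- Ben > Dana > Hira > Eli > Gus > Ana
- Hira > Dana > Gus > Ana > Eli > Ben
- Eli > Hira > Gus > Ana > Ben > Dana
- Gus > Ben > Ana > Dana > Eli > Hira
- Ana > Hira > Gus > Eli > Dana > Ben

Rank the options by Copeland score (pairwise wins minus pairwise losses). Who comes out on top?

Pairwise results:
  Hira vs Eli: Hira wins 3–2.
  Hira vs Ana: Hira wins 3–2.
  Hira vs Dana: Hira wins 3–2.
  Hira vs Gus: Hira wins 4–1.
  Hira vs Ben: Hira wins 3–2.
  Eli vs Ana: Ana wins 3–2.
  Eli vs Dana: Dana wins 3–2.
  Eli vs Gus: Gus wins 3–2.
  Eli vs Ben: Eli wins 3–2.
  Ana vs Dana: Ana wins 3–2.
  Ana vs Gus: Gus wins 4–1.
  Ana vs Ben: Ana wins 3–2.
  Dana vs Gus: Gus wins 3–2.
  Dana vs Ben: Ben wins 3–2.
  Gus vs Ben: Gus wins 4–1.
Copeland scores (wins − losses):
  Hira: 5 − 0 = 5
  Eli: 1 − 4 = -3
  Ana: 3 − 2 = 1
  Dana: 1 − 4 = -3
  Gus: 4 − 1 = 3
  Ben: 1 − 4 = -3
Hira has the best Copeland score.

Hira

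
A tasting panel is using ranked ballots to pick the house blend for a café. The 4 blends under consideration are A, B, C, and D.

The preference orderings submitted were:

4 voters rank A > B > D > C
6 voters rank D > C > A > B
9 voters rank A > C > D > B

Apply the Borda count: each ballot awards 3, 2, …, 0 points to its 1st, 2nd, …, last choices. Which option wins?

Borda scores:
  A: 4·3 + 6·1 + 9·3 = 45
  B: 4·2 + 6·0 + 9·0 = 8
  C: 4·0 + 6·2 + 9·2 = 30
  D: 4·1 + 6·3 + 9·1 = 31
A has the highest total.

A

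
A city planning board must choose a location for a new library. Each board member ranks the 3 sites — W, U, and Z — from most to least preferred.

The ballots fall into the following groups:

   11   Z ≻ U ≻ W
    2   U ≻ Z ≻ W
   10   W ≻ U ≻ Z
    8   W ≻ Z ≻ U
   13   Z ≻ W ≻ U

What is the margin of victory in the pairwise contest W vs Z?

8

Ballots ranking W above Z: 10+8 = 18.
Ballots ranking Z above W: 11+2+13 = 26.
Z wins 26–18, a margin of 8.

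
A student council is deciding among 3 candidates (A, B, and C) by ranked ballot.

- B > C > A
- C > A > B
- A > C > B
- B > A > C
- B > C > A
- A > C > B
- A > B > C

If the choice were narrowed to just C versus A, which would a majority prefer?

Ballots ranking C above A: 3.
Ballots ranking A above C: 4.
A wins the head-to-head, 4–3.

A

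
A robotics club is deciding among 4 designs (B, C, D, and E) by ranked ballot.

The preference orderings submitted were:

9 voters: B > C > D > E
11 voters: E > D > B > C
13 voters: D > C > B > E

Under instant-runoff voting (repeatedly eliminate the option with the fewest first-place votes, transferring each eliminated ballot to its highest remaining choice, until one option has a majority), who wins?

D

Round 1: D 13, E 11, B 9, C 0. C has the fewest and is eliminated.
Round 2: D 13, E 11, B 9. B has the fewest and is eliminated.
Round 3: D 22, E 11. D has a majority.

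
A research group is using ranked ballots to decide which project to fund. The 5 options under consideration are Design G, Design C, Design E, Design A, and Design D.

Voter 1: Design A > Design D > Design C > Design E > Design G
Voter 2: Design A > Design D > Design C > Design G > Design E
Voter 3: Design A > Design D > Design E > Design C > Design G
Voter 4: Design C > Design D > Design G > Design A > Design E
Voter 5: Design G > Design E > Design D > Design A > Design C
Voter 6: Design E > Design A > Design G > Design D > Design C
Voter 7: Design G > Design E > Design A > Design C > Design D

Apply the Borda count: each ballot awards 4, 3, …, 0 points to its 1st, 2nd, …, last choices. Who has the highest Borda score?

Design A

Borda scores:
  Design G: 0 + 1 + 0 + 2 + 4 + 2 + 4 = 13
  Design C: 2 + 2 + 1 + 4 + 0 + 0 + 1 = 10
  Design E: 1 + 0 + 2 + 0 + 3 + 4 + 3 = 13
  Design A: 4 + 4 + 4 + 1 + 1 + 3 + 2 = 19
  Design D: 3 + 3 + 3 + 3 + 2 + 1 + 0 = 15
Design A has the highest total.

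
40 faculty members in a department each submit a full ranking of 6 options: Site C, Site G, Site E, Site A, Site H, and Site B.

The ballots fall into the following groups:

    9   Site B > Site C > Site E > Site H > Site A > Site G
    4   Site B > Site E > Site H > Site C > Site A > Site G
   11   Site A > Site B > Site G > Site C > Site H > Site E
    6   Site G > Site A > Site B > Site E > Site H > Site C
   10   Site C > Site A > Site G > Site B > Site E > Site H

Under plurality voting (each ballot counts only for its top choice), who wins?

First-place vote totals:
  Site C: 10
  Site G: 6
  Site E: 0
  Site A: 11
  Site H: 0
  Site B: 13
Site B has the most first-place votes.

Site B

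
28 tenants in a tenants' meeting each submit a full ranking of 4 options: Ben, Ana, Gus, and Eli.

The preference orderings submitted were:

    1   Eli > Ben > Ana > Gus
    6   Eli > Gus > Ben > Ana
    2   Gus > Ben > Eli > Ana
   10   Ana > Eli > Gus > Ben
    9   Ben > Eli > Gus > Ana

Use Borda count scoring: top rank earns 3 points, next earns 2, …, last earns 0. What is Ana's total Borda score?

31

Borda scores:
  Ben: 2 + 6·1 + 2·2 + 10·0 + 9·3 = 39
  Ana: 1 + 6·0 + 2·0 + 10·3 + 9·0 = 31
  Gus: 0 + 6·2 + 2·3 + 10·1 + 9·1 = 37
  Eli: 3 + 6·3 + 2·1 + 10·2 + 9·2 = 61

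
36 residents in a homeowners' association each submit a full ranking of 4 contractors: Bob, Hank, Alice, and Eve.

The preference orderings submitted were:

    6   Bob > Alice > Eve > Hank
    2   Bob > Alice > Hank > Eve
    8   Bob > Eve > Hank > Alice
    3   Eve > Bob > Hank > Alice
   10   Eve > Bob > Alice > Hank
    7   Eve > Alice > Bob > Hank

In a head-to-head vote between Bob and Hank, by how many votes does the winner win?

36

Ballots ranking Bob above Hank: 6+2+8+3+10+7 = 36.
Ballots ranking Hank above Bob: 0.
Bob wins 36–0, a margin of 36.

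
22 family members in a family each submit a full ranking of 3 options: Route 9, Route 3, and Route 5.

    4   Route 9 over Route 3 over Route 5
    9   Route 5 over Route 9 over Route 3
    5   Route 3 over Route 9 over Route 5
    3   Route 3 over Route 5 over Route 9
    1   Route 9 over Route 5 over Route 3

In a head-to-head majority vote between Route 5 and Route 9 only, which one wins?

Ballots ranking Route 5 above Route 9: 9+3 = 12.
Ballots ranking Route 9 above Route 5: 4+5+1 = 10.
Route 5 wins the head-to-head, 12–10.

Route 5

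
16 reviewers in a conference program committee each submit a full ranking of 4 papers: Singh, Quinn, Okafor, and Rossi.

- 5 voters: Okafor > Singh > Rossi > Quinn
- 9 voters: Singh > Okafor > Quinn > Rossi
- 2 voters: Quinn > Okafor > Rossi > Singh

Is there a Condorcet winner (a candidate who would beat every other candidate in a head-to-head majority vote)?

Head-to-head results (16 voters total):
Singh vs Quinn: Singh wins 14–2.
Singh vs Okafor: Singh wins 9–7.
Singh vs Rossi: Singh wins 14–2.
Quinn vs Okafor: Okafor wins 14–2.
Quinn vs Rossi: Quinn wins 11–5.
Okafor vs Rossi: Okafor wins 16–0.
Singh beats each rival — Quinn (14–2), Okafor (9–7), Rossi (14–2) — so Singh is the Condorcet winner.

Yes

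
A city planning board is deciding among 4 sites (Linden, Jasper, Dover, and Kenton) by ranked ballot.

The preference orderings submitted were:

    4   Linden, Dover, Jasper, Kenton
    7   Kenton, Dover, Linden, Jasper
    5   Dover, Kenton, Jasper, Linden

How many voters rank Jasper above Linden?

5

Ballots ranking Jasper above Linden: 5.
Ballots ranking Linden above Jasper: 4+7 = 11.
So 5 of 16 voters prefer Jasper to Linden.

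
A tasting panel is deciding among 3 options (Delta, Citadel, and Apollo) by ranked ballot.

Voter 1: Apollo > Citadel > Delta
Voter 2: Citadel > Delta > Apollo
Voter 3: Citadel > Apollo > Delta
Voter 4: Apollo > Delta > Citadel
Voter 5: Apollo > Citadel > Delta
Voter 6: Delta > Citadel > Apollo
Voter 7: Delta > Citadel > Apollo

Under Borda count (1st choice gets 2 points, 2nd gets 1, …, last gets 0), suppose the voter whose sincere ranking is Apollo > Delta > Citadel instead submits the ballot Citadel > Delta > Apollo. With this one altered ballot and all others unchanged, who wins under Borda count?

Citadel

Borda totals with the altered ballot: Delta 6, Citadel 10, Apollo 5.
The winner is unchanged: still Citadel.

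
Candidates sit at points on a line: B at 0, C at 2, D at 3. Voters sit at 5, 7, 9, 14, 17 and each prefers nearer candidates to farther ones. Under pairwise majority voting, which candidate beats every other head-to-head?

With single-peaked preferences on a line, the Condorcet winner is the candidate closest to the median voter.
The median voter (position 9) is closest to D at 3.
Check: D vs C — voters closer to D: 5 of 5.

D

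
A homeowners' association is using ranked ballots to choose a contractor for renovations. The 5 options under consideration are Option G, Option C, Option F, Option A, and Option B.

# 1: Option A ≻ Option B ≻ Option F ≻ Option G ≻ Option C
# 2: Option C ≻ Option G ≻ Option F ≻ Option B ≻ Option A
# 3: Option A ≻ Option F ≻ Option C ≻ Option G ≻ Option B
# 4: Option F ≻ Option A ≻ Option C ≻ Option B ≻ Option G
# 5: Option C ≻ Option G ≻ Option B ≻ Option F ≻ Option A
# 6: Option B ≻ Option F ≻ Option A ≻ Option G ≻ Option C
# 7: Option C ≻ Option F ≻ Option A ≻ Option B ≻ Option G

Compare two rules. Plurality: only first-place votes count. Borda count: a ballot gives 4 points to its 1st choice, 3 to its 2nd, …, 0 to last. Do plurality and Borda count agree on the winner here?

No

Plurality first-place counts: Option G 0, Option C 3, Option F 1, Option A 2, Option B 1 → Option C.
Borda totals: Option G 9, Option C 16, Option F 18, Option A 15, Option B 12 → Option F.
The two rules disagree: plurality picks Option C, Borda picks Option F.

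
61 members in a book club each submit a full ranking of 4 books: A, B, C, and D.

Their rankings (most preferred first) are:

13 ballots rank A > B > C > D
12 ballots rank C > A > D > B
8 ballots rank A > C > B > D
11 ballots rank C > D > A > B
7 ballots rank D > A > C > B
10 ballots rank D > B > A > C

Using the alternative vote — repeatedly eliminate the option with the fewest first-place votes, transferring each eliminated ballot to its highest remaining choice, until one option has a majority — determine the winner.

Round 1: C 23, A 21, D 17, B 0. B has the fewest and is eliminated.
Round 2: C 23, A 21, D 17. D has the fewest and is eliminated.
Round 3: A 38, C 23. A has a majority.

A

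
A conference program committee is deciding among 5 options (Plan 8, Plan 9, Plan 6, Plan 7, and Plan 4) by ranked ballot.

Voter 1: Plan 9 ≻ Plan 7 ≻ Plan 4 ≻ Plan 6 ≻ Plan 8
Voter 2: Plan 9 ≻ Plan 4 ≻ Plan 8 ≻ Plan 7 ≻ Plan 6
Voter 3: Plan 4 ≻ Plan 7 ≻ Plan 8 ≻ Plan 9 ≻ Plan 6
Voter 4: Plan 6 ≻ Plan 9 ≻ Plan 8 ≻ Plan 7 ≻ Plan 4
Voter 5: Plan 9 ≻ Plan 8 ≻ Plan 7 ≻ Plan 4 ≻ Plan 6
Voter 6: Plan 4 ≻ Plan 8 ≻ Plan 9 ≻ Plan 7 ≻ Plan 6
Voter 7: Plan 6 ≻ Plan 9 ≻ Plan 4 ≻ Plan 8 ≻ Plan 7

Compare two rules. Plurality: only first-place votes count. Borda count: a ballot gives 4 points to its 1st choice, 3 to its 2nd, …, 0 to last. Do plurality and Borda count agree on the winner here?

Plurality first-place counts: Plan 8 0, Plan 9 3, Plan 6 2, Plan 7 0, Plan 4 2 → Plan 9.
Borda totals: Plan 8 13, Plan 9 21, Plan 6 9, Plan 7 11, Plan 4 16 → Plan 9.
The two rules agree on Plan 9.

Yes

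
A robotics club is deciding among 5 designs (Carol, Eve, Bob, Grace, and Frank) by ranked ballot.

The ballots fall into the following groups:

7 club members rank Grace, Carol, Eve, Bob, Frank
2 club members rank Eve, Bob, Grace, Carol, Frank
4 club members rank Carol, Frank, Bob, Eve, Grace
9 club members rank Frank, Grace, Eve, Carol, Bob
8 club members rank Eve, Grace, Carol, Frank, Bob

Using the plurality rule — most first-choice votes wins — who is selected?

First-place vote totals:
  Carol: 4
  Eve: 10
  Bob: 0
  Grace: 7
  Frank: 9
Eve has the most first-place votes.

Eve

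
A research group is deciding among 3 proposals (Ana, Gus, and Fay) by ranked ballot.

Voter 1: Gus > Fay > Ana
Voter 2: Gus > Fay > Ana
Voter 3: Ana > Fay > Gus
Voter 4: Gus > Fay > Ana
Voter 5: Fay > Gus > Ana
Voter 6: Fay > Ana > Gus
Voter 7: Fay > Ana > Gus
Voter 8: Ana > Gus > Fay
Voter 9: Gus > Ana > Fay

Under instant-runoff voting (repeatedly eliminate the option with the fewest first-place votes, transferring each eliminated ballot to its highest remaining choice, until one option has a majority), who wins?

Round 1: Gus 4, Fay 3, Ana 2. Ana has the fewest and is eliminated.
Round 2: Gus 5, Fay 4. Gus has a majority.

Gus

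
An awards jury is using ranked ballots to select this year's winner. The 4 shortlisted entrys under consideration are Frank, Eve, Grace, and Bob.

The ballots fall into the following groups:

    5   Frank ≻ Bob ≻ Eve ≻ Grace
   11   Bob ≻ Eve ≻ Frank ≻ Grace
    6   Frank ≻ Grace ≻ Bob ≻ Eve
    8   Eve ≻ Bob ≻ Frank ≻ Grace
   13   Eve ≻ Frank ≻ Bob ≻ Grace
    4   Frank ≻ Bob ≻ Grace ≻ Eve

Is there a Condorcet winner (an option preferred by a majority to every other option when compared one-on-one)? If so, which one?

There is no Condorcet winner

Head-to-head results (47 voters total):
Frank vs Eve: Eve wins 32–15.
Frank vs Grace: Frank wins 47–0.
Frank vs Bob: Frank wins 28–19.
Eve vs Grace: Eve wins 37–10.
Eve vs Bob: Bob wins 26–21.
Grace vs Bob: Bob wins 41–6.
No candidate beats all others: Frank beats Bob beats Eve beats Frank, a majority cycle.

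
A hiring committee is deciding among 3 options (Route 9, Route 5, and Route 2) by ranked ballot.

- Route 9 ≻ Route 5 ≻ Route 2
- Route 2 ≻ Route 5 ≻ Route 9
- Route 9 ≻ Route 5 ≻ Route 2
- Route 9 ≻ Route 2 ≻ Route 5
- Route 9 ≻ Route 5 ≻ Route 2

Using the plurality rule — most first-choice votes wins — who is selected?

Route 9

First-place vote totals:
  Route 9: 4
  Route 5: 0
  Route 2: 1
Route 9 has the most first-place votes.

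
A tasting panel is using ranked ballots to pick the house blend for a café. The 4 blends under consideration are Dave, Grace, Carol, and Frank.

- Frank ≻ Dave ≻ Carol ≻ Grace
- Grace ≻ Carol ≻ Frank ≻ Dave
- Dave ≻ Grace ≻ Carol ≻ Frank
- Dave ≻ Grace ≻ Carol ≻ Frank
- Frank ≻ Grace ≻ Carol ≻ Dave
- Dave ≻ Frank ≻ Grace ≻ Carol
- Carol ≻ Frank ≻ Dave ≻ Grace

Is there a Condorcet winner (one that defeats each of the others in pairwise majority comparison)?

No

Head-to-head results (7 voters total):
Dave vs Grace: Dave wins 5–2.
Dave vs Carol: Dave wins 4–3.
Dave vs Frank: Frank wins 4–3.
Grace vs Carol: Grace wins 5–2.
Grace vs Frank: Frank wins 4–3.
Carol vs Frank: Carol wins 4–3.
No candidate beats all others: Dave beats Carol beats Frank beats Dave, a majority cycle.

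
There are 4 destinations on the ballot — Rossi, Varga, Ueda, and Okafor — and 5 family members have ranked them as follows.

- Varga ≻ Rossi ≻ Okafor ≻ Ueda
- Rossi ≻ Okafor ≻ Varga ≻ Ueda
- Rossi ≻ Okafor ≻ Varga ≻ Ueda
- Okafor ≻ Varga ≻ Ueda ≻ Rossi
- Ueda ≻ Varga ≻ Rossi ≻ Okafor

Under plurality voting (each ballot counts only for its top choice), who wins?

Rossi

First-place vote totals:
  Rossi: 2
  Varga: 1
  Ueda: 1
  Okafor: 1
Rossi has the most first-place votes.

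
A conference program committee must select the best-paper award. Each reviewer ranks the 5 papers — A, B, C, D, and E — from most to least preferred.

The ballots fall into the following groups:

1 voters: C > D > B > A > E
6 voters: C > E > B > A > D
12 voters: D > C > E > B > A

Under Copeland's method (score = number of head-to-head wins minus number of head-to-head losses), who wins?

Pairwise results:
  A vs B: B wins 19–0.
  A vs C: C wins 19–0.
  A vs D: D wins 13–6.
  A vs E: E wins 18–1.
  B vs C: C wins 19–0.
  B vs D: D wins 13–6.
  B vs E: E wins 18–1.
  C vs D: D wins 12–7.
  C vs E: C wins 19–0.
  D vs E: D wins 13–6.
Copeland scores (wins − losses):
  A: 0 − 4 = -4
  B: 1 − 3 = -2
  C: 3 − 1 = 2
  D: 4 − 0 = 4
  E: 2 − 2 = 0
D has the best Copeland score.

D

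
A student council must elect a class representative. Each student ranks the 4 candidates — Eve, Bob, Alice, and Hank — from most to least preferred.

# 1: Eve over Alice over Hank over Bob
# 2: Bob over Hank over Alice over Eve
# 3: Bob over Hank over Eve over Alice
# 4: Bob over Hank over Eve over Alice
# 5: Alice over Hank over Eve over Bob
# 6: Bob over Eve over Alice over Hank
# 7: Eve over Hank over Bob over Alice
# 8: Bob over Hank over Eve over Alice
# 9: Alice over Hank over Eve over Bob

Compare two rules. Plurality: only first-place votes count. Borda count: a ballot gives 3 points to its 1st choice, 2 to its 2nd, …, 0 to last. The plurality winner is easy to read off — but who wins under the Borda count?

Bob

Plurality first-place counts: Eve 2, Bob 5, Alice 2, Hank 0 → Bob.
Borda totals: Eve 13, Bob 16, Alice 10, Hank 15 → Bob.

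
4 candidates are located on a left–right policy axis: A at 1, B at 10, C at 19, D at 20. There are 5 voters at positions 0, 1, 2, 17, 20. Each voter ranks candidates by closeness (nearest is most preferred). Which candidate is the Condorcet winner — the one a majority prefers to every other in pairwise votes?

A

With single-peaked preferences on a line, the Condorcet winner is the candidate closest to the median voter.
The median voter (position 2) is closest to A at 1.
Check: A vs B — voters closer to A: 3 of 5.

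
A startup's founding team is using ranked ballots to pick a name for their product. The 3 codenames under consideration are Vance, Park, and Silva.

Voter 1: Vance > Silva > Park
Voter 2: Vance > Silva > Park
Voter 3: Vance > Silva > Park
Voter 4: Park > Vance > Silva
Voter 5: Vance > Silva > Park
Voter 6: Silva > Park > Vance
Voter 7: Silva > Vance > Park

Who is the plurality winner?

First-place vote totals:
  Vance: 4
  Park: 1
  Silva: 2
Vance has the most first-place votes.

Vance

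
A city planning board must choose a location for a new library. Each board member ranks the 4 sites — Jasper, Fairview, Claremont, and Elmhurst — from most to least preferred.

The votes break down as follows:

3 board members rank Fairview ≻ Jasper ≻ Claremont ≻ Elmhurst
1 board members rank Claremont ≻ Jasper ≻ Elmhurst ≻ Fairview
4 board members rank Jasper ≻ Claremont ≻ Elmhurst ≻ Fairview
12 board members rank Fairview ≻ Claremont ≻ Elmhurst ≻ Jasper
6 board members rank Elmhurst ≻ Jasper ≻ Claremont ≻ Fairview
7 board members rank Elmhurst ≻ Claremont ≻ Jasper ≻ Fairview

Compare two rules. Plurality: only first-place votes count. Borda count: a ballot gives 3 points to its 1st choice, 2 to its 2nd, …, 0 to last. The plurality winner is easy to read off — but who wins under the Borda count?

Plurality first-place counts: Jasper 4, Fairview 15, Claremont 1, Elmhurst 13 → Fairview.
Borda totals: Jasper 39, Fairview 45, Claremont 58, Elmhurst 56 → Claremont.

Claremont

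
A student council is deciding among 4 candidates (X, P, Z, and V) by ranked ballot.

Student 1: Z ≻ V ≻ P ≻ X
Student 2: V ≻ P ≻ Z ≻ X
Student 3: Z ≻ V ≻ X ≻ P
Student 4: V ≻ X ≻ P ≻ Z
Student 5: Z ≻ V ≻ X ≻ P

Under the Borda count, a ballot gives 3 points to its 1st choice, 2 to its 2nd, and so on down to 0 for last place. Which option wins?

Borda scores:
  X: 0 + 0 + 1 + 2 + 1 = 4
  P: 1 + 2 + 0 + 1 + 0 = 4
  Z: 3 + 1 + 3 + 0 + 3 = 10
  V: 2 + 3 + 2 + 3 + 2 = 12
V has the highest total.

V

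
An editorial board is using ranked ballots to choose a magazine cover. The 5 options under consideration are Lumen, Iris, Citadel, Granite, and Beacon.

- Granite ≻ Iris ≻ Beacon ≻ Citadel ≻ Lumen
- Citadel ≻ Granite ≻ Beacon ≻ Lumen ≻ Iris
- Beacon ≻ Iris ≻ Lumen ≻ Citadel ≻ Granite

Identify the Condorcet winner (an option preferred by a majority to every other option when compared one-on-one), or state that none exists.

No Condorcet winner

Head-to-head results (3 voters total):
Lumen vs Iris: Iris wins 2–1.
Lumen vs Citadel: Citadel wins 2–1.
Lumen vs Granite: Granite wins 2–1.
Lumen vs Beacon: Beacon wins 3–0.
Iris vs Citadel: Iris wins 2–1.
Iris vs Granite: Granite wins 2–1.
Iris vs Beacon: Beacon wins 2–1.
Citadel vs Granite: Citadel wins 2–1.
Citadel vs Beacon: Beacon wins 2–1.
Granite vs Beacon: Granite wins 2–1.
No candidate beats all others: Iris beats Citadel beats Granite beats Iris, a majority cycle.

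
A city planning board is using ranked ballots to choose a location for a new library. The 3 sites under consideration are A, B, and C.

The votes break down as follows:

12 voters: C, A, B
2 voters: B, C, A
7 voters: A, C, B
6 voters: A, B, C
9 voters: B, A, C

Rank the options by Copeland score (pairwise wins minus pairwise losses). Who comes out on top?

Pairwise results:
  A vs B: A wins 25–11.
  A vs C: A wins 22–14.
  B vs C: C wins 19–17.
Copeland scores (wins − losses):
  A: 2 − 0 = 2
  B: 0 − 2 = -2
  C: 1 − 1 = 0
A has the best Copeland score.

A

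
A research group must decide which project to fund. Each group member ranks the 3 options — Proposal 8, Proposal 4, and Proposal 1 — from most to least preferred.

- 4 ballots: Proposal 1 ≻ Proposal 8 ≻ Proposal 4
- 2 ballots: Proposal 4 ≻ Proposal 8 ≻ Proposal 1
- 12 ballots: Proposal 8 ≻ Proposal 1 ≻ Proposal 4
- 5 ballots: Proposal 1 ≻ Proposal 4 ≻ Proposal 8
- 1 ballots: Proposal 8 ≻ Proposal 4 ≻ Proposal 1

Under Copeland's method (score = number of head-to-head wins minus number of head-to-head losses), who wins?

Proposal 8

Pairwise results:
  Proposal 8 vs Proposal 4: Proposal 8 wins 17–7.
  Proposal 8 vs Proposal 1: Proposal 8 wins 15–9.
  Proposal 4 vs Proposal 1: Proposal 1 wins 21–3.
Copeland scores (wins − losses):
  Proposal 8: 2 − 0 = 2
  Proposal 4: 0 − 2 = -2
  Proposal 1: 1 − 1 = 0
Proposal 8 has the best Copeland score.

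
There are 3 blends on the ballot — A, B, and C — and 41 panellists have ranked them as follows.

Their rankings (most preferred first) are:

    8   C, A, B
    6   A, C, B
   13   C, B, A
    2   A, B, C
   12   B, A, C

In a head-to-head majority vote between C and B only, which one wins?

Ballots ranking C above B: 8+6+13 = 27.
Ballots ranking B above C: 2+12 = 14.
C wins the head-to-head, 27–14.

C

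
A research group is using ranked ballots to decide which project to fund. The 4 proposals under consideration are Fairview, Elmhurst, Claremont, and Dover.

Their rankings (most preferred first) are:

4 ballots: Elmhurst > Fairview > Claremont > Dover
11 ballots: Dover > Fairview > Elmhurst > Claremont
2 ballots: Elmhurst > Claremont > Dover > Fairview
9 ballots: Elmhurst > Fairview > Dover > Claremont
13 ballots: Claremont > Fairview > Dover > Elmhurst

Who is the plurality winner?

First-place vote totals:
  Fairview: 0
  Elmhurst: 15
  Claremont: 13
  Dover: 11
Elmhurst has the most first-place votes.

Elmhurst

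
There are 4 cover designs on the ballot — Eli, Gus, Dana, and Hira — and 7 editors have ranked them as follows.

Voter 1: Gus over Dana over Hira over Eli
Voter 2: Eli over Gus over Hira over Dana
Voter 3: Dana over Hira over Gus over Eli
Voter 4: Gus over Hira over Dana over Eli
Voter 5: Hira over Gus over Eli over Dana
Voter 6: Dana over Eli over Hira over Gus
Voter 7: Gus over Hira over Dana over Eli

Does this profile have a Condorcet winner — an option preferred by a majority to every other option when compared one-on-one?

Yes

Head-to-head results (7 voters total):
Eli vs Gus: Gus wins 5–2.
Eli vs Dana: Dana wins 5–2.
Eli vs Hira: Hira wins 5–2.
Gus vs Dana: Gus wins 5–2.
Gus vs Hira: Gus wins 4–3.
Dana vs Hira: Hira wins 4–3.
Gus beats each rival — Eli (5–2), Dana (5–2), Hira (4–3) — so Gus is the Condorcet winner.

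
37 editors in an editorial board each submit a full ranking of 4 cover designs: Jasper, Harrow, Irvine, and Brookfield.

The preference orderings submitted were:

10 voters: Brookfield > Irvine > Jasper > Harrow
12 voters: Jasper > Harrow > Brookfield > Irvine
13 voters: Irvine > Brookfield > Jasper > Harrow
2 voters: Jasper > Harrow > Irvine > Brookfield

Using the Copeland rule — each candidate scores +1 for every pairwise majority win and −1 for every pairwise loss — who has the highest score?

Pairwise results:
  Jasper vs Harrow: Jasper wins 37–0.
  Jasper vs Irvine: Irvine wins 23–14.
  Jasper vs Brookfield: Brookfield wins 23–14.
  Harrow vs Irvine: Irvine wins 23–14.
  Harrow vs Brookfield: Brookfield wins 23–14.
  Irvine vs Brookfield: Brookfield wins 22–15.
Copeland scores (wins − losses):
  Jasper: 1 − 2 = -1
  Harrow: 0 − 3 = -3
  Irvine: 2 − 1 = 1
  Brookfield: 3 − 0 = 3
Brookfield has the best Copeland score.

Brookfield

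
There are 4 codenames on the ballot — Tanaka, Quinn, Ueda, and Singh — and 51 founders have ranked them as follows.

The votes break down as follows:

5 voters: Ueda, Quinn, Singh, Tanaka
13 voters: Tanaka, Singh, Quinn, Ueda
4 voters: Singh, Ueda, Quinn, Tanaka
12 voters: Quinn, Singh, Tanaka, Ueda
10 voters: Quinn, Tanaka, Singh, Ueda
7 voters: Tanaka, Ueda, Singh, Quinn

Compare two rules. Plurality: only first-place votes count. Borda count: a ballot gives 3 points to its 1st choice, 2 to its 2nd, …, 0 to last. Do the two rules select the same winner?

Yes

Plurality first-place counts: Tanaka 20, Quinn 22, Ueda 5, Singh 4 → Quinn.
Borda totals: Tanaka 92, Quinn 93, Ueda 37, Singh 84 → Quinn.
The two rules agree on Quinn.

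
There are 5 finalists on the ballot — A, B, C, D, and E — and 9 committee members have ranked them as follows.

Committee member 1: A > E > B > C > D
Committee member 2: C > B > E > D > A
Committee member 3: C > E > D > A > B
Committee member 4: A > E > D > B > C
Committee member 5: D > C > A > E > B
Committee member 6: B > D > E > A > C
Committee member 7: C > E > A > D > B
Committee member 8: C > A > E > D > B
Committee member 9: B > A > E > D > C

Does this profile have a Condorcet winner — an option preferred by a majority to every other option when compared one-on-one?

Head-to-head results (9 voters total):
A vs B: A wins 6–3.
A vs C: C wins 5–4.
A vs D: A wins 5–4.
A vs E: A wins 5–4.
B vs C: C wins 5–4.
B vs D: D wins 5–4.
B vs E: E wins 6–3.
C vs D: C wins 5–4.
C vs E: C wins 5–4.
D vs E: E wins 7–2.
C beats each rival — A (5–4), B (5–4), D (5–4), E (5–4) — so C is the Condorcet winner.

Yes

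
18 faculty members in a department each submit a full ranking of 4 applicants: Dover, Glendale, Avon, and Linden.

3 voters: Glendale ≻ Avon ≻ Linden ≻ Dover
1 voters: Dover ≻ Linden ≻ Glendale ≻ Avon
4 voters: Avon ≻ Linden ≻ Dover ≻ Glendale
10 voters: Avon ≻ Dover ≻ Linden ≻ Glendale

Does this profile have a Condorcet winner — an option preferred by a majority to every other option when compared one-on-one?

Head-to-head results (18 voters total):
Dover vs Glendale: Dover wins 15–3.
Dover vs Avon: Avon wins 17–1.
Dover vs Linden: Dover wins 11–7.
Glendale vs Avon: Avon wins 14–4.
Glendale vs Linden: Linden wins 15–3.
Avon vs Linden: Avon wins 17–1.
Avon beats each rival — Dover (17–1), Glendale (14–4), Linden (17–1) — so Avon is the Condorcet winner.

Yes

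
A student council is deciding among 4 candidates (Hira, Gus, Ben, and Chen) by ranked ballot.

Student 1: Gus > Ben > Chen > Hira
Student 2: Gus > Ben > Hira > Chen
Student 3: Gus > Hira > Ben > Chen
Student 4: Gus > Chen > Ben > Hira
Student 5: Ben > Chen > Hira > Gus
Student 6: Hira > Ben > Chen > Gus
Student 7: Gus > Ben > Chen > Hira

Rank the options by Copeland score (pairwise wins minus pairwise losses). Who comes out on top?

Gus

Pairwise results:
  Hira vs Gus: Gus wins 5–2.
  Hira vs Ben: Ben wins 5–2.
  Hira vs Chen: Chen wins 4–3.
  Gus vs Ben: Gus wins 5–2.
  Gus vs Chen: Gus wins 5–2.
  Ben vs Chen: Ben wins 6–1.
Copeland scores (wins − losses):
  Hira: 0 − 3 = -3
  Gus: 3 − 0 = 3
  Ben: 2 − 1 = 1
  Chen: 1 − 2 = -1
Gus has the best Copeland score.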